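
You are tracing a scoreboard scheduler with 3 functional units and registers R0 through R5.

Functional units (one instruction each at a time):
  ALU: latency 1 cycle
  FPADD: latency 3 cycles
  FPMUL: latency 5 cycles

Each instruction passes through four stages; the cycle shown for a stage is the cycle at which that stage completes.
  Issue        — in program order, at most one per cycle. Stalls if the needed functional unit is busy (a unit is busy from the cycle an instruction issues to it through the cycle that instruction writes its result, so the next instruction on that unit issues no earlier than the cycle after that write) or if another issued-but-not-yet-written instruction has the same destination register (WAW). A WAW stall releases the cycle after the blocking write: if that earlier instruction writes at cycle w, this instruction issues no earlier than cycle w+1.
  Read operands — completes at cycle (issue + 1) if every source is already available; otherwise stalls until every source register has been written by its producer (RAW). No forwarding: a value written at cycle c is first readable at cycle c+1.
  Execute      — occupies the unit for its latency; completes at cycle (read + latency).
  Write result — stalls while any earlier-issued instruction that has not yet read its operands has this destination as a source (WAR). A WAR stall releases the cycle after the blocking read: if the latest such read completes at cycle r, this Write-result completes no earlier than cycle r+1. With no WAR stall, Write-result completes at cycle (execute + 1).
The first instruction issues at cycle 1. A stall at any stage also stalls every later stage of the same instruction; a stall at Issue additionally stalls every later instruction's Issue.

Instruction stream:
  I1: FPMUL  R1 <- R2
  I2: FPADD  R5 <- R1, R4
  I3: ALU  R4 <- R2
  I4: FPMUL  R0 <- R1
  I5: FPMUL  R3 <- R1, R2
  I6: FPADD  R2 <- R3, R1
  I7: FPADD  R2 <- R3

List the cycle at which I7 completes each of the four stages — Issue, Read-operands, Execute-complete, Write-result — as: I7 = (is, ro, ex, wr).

I1 -> (1, 2, 7, 8)
I2 -> (2, 9, 12, 13)  // RAW R1: wait I1 write@8
I3 -> (3, 4, 5, 10)  // WAR R4: wait I2 read@9
I4 -> (9, 10, 15, 16)  // struct: FPMUL busy until I1 writes@8
I5 -> (17, 18, 23, 24)  // struct: FPMUL busy until I4 writes@16
I6 -> (18, 25, 28, 29)  // RAW R3: wait I5 write@24
I7 -> (30, 31, 34, 35)  // struct: FPADD busy until I6 writes@29

I7 = (30, 31, 34, 35)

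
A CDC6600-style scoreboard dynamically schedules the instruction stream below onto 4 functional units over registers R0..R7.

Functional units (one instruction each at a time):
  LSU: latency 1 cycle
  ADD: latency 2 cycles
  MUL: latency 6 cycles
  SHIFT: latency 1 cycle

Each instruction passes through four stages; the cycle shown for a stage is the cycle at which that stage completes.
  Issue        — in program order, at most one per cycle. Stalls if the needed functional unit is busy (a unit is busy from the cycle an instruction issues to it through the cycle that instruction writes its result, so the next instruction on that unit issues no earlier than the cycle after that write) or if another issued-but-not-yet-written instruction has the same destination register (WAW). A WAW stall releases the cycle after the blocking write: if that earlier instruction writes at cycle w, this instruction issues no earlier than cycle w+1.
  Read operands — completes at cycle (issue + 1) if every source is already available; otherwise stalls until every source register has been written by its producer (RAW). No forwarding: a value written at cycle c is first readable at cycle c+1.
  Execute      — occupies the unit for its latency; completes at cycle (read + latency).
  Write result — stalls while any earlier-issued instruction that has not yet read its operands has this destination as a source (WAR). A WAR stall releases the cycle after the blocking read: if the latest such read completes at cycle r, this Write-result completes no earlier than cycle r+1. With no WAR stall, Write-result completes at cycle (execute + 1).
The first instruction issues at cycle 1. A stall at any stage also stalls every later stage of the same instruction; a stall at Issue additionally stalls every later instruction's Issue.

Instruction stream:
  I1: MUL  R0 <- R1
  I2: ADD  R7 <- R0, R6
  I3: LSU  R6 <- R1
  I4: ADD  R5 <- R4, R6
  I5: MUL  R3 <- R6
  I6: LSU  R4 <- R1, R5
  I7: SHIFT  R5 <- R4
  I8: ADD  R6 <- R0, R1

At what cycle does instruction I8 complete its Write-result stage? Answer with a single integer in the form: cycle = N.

cycle = 24

c1: I1 dispatched to MUL
c2: I1 operands ready · I2 dispatched to ADD
c3: I3 dispatched to LSU
c4: I3 operands ready
c5: I3 complete
c8: I1 complete
c9: R0←I1
c10: I2 operands ready
c11: R6←I3
c12: I2 complete
c13: R7←I2
c14: I4 dispatched to ADD
c15: I4 operands ready · I5 dispatched to MUL
c16: I5 operands ready · I6 dispatched to LSU
c17: I4 complete
c18: R5←I4
c19: I6 operands ready · I7 dispatched to SHIFT
c20: I6 complete · I8 dispatched to ADD
c21: R4←I6 · I8 operands ready
c22: I5 complete · I7 operands ready
c23: R3←I5 · I7 complete · I8 complete
c24: R5←I7 · R6←I8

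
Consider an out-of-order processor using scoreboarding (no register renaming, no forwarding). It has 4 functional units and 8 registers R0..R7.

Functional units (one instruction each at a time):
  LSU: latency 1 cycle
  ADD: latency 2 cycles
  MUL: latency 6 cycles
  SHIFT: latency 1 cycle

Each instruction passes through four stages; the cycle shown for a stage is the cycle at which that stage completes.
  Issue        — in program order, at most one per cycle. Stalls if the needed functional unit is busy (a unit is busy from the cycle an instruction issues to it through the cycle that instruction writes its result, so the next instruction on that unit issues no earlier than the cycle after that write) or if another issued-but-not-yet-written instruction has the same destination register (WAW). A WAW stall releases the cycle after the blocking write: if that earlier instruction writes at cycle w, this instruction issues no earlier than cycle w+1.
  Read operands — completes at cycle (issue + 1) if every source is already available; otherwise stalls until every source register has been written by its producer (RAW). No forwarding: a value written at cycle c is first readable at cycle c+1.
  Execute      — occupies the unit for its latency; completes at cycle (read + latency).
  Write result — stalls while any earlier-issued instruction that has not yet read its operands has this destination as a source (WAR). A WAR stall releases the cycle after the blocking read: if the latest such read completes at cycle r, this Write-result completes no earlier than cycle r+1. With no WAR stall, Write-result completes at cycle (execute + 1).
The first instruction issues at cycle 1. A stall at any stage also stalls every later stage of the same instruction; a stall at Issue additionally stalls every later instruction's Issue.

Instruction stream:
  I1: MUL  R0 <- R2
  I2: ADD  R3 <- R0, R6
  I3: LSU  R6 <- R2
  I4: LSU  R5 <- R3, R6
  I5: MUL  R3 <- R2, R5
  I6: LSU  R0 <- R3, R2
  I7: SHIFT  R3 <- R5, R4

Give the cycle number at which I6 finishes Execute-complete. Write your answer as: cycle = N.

[1] I1 dispatched to MUL
[2] I1 operands ready · I2 dispatched to ADD
[3] I3 dispatched to LSU
[4] I3 operands ready
[5] I3 complete
[8] I1 complete
[9] R0←I1
[10] I2 operands ready
[11] R6←I3
[12] I2 complete · I4 dispatched to LSU
[13] R3←I2
[14] I4 operands ready · I5 dispatched to MUL
[15] I4 complete
[16] R5←I4
[17] I5 operands ready · I6 dispatched to LSU
[23] I5 complete
[24] R3←I5
[25] I6 operands ready · I7 dispatched to SHIFT
[26] I6 complete · I7 operands ready
[27] R0←I6 · I7 complete
[28] R3←I7

cycle = 26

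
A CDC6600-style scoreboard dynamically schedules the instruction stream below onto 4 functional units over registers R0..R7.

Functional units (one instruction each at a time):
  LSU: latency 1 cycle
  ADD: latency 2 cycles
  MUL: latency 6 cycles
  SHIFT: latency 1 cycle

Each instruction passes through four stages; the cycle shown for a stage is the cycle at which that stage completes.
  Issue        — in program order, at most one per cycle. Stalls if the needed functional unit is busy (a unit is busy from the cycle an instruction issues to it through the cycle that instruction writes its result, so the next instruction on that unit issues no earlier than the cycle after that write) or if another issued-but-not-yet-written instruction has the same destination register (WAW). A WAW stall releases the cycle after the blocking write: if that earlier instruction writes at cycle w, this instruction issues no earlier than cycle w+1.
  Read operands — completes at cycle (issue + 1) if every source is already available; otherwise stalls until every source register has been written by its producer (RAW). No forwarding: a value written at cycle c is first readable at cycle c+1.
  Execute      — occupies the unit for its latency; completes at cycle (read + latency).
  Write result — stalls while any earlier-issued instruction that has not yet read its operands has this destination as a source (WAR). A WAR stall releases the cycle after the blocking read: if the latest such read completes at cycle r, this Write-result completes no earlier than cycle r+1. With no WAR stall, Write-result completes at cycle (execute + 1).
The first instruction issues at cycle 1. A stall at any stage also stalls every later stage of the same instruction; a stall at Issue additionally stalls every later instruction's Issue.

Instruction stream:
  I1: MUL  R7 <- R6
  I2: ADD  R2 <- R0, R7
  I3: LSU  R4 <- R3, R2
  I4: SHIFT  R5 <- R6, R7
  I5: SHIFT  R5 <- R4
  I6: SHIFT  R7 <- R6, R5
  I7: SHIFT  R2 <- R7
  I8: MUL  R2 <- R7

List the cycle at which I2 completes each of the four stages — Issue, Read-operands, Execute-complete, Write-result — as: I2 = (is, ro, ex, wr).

[1] I1→MUL
[2] I1 RO, I2→ADD
[3] I3→LSU
[4] I4→SHIFT
[8] I1 EX
[9] I1 WR R7
[10] I2 RO, I4 RO
[11] I4 EX
[12] I2 EX, I4 WR R5
[13] I2 WR R2, I5→SHIFT
[14] I3 RO
[15] I3 EX
[16] I3 WR R4
[17] I5 RO
[18] I5 EX
[19] I5 WR R5
[20] I6→SHIFT
[21] I6 RO
[22] I6 EX
[23] I6 WR R7
[24] I7→SHIFT
[25] I7 RO
[26] I7 EX
[27] I7 WR R2
[28] I8→MUL
[29] I8 RO
[35] I8 EX
[36] I8 WR R2

I2 = (2, 10, 12, 13)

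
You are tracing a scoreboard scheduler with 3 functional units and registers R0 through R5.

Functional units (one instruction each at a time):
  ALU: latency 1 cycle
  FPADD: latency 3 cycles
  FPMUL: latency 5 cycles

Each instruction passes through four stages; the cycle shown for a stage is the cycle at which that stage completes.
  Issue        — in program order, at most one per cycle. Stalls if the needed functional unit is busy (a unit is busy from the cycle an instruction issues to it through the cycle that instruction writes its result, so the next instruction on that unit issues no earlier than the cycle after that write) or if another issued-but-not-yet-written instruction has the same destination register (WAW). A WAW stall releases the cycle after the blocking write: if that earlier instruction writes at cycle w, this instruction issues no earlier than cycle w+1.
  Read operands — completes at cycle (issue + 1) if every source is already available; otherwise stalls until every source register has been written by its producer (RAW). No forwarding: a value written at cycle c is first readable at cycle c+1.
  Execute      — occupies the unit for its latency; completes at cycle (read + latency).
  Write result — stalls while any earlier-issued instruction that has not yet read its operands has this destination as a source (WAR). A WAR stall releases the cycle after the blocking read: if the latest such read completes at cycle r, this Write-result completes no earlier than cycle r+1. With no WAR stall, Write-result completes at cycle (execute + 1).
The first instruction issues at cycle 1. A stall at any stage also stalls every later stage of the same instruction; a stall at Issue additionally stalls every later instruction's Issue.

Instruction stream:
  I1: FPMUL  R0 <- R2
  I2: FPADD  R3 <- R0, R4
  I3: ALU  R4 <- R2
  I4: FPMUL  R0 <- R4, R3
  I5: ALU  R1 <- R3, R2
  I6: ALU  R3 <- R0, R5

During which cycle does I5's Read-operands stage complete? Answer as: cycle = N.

cycle 1: I1 issues→FPMUL
cycle 2: I1 reads, I2 issues→FPADD
cycle 3: I3 issues→ALU
cycle 4: I3 reads
cycle 5: I3 exec-done
cycle 7: I1 exec-done
cycle 8: I1 writes R0
cycle 9: I2 reads, I4 issues→FPMUL
cycle 10: I3 writes R4
cycle 11: I5 issues→ALU
cycle 12: I2 exec-done
cycle 13: I2 writes R3
cycle 14: I4 reads, I5 reads
cycle 15: I5 exec-done
cycle 16: I5 writes R1
cycle 17: I6 issues→ALU
cycle 19: I4 exec-done
cycle 20: I4 writes R0
cycle 21: I6 reads
cycle 22: I6 exec-done
cycle 23: I6 writes R3

cycle = 14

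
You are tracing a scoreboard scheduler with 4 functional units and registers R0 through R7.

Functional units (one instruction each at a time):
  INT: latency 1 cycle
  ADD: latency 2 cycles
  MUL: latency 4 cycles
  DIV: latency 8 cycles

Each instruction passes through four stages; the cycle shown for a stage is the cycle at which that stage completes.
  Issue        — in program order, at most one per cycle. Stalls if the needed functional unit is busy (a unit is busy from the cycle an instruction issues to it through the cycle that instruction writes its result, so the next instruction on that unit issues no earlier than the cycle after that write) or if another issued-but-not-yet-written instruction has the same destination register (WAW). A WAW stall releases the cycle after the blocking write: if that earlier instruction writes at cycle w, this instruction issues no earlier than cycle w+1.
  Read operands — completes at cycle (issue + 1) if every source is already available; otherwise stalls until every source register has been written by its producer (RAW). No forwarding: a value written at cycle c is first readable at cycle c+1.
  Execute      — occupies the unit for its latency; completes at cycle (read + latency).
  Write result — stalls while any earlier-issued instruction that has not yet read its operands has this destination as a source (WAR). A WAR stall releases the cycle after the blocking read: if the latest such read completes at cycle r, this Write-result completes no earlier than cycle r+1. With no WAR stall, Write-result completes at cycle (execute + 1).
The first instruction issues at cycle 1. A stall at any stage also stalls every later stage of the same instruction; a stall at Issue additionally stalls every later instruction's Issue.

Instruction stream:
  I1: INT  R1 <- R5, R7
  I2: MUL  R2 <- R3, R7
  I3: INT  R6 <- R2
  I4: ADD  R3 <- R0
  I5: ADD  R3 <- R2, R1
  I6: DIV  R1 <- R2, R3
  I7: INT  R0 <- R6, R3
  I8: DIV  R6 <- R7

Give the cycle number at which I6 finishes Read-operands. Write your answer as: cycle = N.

I1: IS=1 RO=2 EX=3 WR=4
I2: IS=2 RO=3 EX=7 WR=8
I3: IS=5 RO=9 EX=10 WR=11  [struct: INT busy until I1 writes@4; RAW R2: wait I2 write@8]
I4: IS=6 RO=7 EX=9 WR=10
I5: IS=11 RO=12 EX=14 WR=15  [struct: ADD busy until I4 writes@10]
I6: IS=12 RO=16 EX=24 WR=25  [RAW R3: wait I5 write@15]
I7: IS=13 RO=16 EX=17 WR=18  [RAW R3: wait I5 write@15]
I8: IS=26 RO=27 EX=35 WR=36  [struct: DIV busy until I6 writes@25]

cycle = 16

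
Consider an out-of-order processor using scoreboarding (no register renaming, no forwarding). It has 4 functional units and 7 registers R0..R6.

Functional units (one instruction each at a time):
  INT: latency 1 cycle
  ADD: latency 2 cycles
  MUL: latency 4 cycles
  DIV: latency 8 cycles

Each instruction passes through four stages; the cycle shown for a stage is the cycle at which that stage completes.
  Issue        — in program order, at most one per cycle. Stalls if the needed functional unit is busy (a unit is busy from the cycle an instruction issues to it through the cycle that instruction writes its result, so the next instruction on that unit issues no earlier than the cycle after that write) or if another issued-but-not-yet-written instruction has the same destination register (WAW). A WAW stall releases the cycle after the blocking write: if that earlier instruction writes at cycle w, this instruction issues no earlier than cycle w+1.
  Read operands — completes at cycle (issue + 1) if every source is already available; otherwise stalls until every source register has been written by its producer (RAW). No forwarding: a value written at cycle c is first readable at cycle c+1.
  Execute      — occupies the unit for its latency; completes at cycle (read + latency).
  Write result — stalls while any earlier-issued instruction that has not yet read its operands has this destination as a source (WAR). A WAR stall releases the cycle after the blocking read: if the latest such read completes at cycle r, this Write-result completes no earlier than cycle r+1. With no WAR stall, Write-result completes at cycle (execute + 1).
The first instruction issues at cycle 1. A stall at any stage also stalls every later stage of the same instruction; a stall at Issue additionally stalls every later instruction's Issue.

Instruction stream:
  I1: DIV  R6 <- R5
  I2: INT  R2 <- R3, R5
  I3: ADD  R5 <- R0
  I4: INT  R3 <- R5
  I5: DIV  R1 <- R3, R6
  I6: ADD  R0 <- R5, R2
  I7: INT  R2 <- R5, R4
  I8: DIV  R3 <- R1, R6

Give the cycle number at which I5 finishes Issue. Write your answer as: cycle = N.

cycle = 12

  I1 | 1 | 2 | 10 | 11
  I2 | 2 | 3 | 4 | 5
  I3 | 3 | 4 | 6 | 7
  I4 | 6 | 8 | 9 | 10   struct: INT busy until I2 writes@5 · RAW R5: wait I3 write@7
  I5 | 12 | 13 | 21 | 22   struct: DIV busy until I1 writes@11
  I6 | 13 | 14 | 16 | 17
  I7 | 14 | 15 | 16 | 17
  I8 | 23 | 24 | 32 | 33   struct: DIV busy until I5 writes@22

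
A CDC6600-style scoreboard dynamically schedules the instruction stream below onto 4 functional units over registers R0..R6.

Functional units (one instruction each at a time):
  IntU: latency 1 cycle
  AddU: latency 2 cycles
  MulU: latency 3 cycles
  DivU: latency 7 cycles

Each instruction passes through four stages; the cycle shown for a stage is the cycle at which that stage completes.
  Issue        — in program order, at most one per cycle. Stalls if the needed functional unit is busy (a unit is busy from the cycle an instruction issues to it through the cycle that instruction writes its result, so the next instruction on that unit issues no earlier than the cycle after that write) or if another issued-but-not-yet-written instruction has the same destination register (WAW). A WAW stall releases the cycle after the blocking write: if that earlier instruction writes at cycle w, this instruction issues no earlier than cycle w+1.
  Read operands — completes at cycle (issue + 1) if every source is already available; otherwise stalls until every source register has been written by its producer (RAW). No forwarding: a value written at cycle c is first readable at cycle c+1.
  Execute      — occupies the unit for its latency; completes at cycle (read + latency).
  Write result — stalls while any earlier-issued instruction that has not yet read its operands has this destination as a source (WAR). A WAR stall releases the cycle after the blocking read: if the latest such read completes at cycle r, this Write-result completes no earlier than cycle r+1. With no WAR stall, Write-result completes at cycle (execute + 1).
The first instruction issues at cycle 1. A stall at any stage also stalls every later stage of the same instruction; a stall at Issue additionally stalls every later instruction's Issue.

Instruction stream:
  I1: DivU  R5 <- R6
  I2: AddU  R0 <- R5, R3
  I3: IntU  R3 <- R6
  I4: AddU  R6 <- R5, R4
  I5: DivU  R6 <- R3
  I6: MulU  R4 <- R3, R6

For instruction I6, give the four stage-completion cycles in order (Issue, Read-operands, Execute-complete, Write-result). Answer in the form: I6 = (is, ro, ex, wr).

  I1 | 1 | 2 | 9 | 10
  I2 | 2 | 11 | 13 | 14   RAW R5: wait I1 write@10
  I3 | 3 | 4 | 5 | 12   WAR R3: wait I2 read@11
  I4 | 15 | 16 | 18 | 19   struct: AddU busy until I2 writes@14
  I5 | 20 | 21 | 28 | 29   WAW R6: wait I4 write@19
  I6 | 21 | 30 | 33 | 34   RAW R6: wait I5 write@29

I6 = (21, 30, 33, 34)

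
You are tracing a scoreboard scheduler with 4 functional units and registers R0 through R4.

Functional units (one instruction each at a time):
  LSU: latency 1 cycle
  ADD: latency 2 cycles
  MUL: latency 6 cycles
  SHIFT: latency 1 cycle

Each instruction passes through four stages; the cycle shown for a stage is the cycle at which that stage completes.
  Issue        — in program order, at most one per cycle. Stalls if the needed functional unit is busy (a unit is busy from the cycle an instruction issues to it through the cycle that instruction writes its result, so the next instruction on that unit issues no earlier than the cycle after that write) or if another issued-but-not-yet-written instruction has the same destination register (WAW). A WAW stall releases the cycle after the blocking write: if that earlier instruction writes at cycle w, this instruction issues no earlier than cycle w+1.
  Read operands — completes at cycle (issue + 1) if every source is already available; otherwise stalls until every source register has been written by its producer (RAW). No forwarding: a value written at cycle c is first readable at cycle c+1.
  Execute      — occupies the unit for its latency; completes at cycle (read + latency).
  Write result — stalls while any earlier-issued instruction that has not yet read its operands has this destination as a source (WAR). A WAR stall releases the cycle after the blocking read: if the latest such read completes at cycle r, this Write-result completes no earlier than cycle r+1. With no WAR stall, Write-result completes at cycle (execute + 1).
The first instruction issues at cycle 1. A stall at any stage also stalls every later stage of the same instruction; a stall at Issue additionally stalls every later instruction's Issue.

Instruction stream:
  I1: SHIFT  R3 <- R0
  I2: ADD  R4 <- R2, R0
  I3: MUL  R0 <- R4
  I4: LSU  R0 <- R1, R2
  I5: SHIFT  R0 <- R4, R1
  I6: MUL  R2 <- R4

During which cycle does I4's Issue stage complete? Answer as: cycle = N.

cycle = 15

1) issue 1, read 2, done 3, write 4
2) issue 2, read 3, done 5, write 6
3) issue 3, read 7, done 13, write 14  <RAW R4: wait I2 write@6>
4) issue 15, read 16, done 17, write 18  <WAW R0: wait I3 write@14>
5) issue 19, read 20, done 21, write 22  <WAW R0: wait I4 write@18>
6) issue 20, read 21, done 27, write 28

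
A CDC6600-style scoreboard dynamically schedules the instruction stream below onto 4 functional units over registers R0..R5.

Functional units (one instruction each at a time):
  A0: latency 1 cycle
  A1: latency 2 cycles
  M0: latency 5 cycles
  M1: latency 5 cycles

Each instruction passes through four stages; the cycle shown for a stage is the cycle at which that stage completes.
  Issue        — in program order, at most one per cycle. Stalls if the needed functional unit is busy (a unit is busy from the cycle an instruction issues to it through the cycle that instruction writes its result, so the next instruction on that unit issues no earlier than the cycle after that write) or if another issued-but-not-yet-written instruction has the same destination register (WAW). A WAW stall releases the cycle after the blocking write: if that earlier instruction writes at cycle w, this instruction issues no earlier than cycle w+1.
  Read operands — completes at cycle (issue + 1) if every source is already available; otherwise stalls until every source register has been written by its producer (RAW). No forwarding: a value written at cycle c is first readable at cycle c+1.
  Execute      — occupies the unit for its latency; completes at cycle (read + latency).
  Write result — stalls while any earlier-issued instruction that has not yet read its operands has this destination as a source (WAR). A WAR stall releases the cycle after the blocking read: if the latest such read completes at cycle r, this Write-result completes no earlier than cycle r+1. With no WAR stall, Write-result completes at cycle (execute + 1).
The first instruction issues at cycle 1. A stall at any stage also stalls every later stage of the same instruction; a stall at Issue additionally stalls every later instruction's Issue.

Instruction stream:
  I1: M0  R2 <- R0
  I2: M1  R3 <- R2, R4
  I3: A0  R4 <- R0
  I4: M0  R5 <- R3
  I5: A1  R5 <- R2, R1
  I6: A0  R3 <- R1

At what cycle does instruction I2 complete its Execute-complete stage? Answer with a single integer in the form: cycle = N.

[I1] 1/2/7/8
[I2] 2/9/14/15  (RAW R2: wait I1 write@8)
[I3] 3/4/5/10  (WAR R4: wait I2 read@9)
[I4] 9/16/21/22  (struct: M0 busy until I1 writes@8; RAW R3: wait I2 write@15)
[I5] 23/24/26/27  (WAW R5: wait I4 write@22)
[I6] 24/25/26/27

cycle = 14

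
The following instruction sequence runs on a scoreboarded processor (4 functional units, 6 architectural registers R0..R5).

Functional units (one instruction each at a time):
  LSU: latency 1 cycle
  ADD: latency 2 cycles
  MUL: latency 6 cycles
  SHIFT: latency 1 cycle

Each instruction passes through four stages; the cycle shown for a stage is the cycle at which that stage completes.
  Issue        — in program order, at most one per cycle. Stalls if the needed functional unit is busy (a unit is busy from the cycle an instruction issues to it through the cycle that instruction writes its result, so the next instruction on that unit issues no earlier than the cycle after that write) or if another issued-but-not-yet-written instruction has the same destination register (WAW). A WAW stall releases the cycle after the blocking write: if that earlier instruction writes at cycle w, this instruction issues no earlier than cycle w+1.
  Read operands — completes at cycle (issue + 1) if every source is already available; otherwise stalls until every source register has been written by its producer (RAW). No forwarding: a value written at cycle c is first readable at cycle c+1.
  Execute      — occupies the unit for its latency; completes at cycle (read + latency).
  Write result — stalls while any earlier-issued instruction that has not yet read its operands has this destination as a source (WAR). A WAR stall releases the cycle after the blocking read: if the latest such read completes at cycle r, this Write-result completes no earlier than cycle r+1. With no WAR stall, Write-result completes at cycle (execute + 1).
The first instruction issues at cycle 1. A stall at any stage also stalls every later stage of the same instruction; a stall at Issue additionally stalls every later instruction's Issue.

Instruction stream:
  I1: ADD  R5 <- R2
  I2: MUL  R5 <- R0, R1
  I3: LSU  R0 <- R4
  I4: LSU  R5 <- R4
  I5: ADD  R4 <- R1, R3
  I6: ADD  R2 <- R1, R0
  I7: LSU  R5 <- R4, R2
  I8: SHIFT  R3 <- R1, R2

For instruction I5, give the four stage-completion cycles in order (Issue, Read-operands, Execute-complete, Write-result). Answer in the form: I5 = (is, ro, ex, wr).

cycle 1: I1 dispatched to ADD
cycle 2: I1 operands ready
cycle 4: I1 complete
cycle 5: R5←I1
cycle 6: I2 dispatched to MUL
cycle 7: I2 operands ready; I3 dispatched to LSU
cycle 8: I3 operands ready
cycle 9: I3 complete
cycle 10: R0←I3
cycle 13: I2 complete
cycle 14: R5←I2
cycle 15: I4 dispatched to LSU
cycle 16: I4 operands ready; I5 dispatched to ADD
cycle 17: I4 complete; I5 operands ready
cycle 18: R5←I4
cycle 19: I5 complete
cycle 20: R4←I5
cycle 21: I6 dispatched to ADD
cycle 22: I6 operands ready; I7 dispatched to LSU
cycle 23: I8 dispatched to SHIFT
cycle 24: I6 complete
cycle 25: R2←I6
cycle 26: I7 operands ready; I8 operands ready
cycle 27: I7 complete; I8 complete
cycle 28: R5←I7; R3←I8

I5 = (16, 17, 19, 20)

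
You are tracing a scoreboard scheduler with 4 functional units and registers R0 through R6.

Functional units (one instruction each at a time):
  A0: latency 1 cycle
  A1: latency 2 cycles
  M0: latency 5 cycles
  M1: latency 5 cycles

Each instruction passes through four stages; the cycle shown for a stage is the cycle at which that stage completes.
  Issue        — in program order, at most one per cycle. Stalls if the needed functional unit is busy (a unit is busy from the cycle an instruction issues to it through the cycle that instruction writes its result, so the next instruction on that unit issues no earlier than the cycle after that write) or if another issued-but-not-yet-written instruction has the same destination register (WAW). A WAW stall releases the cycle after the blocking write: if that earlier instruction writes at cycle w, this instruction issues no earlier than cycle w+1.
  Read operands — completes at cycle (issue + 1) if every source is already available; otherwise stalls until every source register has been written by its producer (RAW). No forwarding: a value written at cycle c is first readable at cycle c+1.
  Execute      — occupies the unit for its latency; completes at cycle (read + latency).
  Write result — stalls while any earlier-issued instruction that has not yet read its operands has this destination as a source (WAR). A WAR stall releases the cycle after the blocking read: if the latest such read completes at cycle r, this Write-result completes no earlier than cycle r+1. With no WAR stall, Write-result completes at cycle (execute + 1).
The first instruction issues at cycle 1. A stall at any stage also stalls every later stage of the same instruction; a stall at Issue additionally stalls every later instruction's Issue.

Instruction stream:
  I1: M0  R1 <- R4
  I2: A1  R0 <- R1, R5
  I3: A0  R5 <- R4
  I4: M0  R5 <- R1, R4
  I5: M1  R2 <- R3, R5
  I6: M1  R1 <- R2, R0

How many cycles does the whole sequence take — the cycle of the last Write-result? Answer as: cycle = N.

[I1] 1/2/7/8
[I2] 2/9/11/12  (RAW R1: wait I1 write@8)
[I3] 3/4/5/10  (WAR R5: wait I2 read@9)
[I4] 11/12/17/18  (WAW R5: wait I3 write@10)
[I5] 12/19/24/25  (RAW R5: wait I4 write@18)
[I6] 26/27/32/33  (struct: M1 busy until I5 writes@25)

cycle = 33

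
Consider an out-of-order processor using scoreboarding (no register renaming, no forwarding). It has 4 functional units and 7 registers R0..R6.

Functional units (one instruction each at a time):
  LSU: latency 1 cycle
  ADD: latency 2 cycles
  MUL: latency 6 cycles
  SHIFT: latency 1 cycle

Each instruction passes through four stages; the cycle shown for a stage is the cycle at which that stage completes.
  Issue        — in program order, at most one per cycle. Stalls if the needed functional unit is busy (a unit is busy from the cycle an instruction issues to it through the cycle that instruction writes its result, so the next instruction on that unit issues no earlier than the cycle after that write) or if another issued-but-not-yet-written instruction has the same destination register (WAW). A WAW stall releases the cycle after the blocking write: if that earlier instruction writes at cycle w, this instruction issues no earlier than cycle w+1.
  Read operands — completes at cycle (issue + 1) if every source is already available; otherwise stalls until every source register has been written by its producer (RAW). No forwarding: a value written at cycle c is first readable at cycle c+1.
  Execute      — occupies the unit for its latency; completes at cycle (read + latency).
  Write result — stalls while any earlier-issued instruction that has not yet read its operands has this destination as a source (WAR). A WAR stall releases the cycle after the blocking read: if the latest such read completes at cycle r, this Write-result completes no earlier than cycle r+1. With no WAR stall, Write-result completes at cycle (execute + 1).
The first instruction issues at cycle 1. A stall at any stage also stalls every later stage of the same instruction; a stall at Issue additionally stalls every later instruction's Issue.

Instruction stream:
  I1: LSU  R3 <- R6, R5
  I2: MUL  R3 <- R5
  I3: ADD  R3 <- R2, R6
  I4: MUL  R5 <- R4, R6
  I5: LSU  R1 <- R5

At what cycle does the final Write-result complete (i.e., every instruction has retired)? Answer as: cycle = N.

c1: I1 issues→LSU
c2: I1 reads
c3: I1 exec-done
c4: I1 writes R3
c5: I2 issues→MUL
c6: I2 reads
c12: I2 exec-done
c13: I2 writes R3
c14: I3 issues→ADD
c15: I3 reads; I4 issues→MUL
c16: I4 reads; I5 issues→LSU
c17: I3 exec-done
c18: I3 writes R3
c22: I4 exec-done
c23: I4 writes R5
c24: I5 reads
c25: I5 exec-done
c26: I5 writes R1

cycle = 26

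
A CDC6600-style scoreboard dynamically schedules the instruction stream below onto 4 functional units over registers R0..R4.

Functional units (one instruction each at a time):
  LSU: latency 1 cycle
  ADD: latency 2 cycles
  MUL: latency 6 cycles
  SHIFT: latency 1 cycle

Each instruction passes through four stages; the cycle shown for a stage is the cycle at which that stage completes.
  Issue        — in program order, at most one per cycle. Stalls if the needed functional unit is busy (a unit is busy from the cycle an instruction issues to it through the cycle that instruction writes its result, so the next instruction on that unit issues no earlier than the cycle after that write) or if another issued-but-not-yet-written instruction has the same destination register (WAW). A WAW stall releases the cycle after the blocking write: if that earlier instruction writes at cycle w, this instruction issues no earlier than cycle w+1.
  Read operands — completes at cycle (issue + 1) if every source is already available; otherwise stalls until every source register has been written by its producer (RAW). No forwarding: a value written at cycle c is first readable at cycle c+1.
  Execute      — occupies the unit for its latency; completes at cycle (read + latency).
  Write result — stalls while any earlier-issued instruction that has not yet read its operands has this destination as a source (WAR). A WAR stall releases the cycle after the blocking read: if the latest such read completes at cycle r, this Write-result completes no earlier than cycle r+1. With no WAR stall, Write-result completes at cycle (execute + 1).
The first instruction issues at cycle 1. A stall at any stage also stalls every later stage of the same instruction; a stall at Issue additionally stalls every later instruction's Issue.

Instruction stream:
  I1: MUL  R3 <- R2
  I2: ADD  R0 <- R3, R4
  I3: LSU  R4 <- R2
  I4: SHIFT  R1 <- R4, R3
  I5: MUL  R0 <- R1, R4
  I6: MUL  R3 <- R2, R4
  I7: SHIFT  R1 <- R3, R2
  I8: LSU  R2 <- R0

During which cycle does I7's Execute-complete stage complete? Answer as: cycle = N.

1) issue 1, read 2, done 8, write 9
2) issue 2, read 10, done 12, write 13  <RAW R3: wait I1 write@9>
3) issue 3, read 4, done 5, write 11  <WAR R4: wait I2 read@10>
4) issue 4, read 12, done 13, write 14  <RAW R4: wait I3 write@11>
5) issue 14, read 15, done 21, write 22  <WAW R0: wait I2 write@13>
6) issue 23, read 24, done 30, write 31  <struct: MUL busy until I5 writes@22>
7) issue 24, read 32, done 33, write 34  <RAW R3: wait I6 write@31>
8) issue 25, read 26, done 27, write 33  <WAR R2: wait I7 read@32>

cycle = 33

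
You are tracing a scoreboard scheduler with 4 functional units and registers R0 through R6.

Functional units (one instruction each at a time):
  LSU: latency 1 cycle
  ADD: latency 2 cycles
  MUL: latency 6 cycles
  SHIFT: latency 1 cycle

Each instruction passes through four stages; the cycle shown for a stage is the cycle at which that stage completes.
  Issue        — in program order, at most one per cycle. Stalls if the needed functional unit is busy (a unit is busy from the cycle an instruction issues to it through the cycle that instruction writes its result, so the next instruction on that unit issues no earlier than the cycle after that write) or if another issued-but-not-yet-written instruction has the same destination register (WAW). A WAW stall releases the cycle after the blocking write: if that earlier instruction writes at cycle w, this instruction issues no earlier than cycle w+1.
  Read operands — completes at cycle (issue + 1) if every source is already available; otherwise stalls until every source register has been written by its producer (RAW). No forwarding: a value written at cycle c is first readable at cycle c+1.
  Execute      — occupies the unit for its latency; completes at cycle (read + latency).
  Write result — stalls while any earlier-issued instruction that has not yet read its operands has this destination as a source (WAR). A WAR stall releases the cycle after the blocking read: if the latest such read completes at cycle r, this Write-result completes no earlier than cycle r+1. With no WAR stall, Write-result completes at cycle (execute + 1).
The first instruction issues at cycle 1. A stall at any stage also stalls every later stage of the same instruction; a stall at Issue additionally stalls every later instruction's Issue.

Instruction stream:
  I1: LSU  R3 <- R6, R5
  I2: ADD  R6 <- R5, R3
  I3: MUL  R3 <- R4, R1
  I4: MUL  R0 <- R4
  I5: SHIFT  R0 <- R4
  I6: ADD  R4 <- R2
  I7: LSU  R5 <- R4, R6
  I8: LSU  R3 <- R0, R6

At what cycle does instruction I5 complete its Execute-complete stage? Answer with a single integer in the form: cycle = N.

cycle = 25

t=1  I1 issues→LSU
t=2  I1 reads; I2 issues→ADD
t=3  I1 exec-done
t=4  I1 writes R3
t=5  I2 reads; I3 issues→MUL
t=6  I3 reads
t=7  I2 exec-done
t=8  I2 writes R6
t=12  I3 exec-done
t=13  I3 writes R3
t=14  I4 issues→MUL
t=15  I4 reads
t=21  I4 exec-done
t=22  I4 writes R0
t=23  I5 issues→SHIFT
t=24  I5 reads; I6 issues→ADD
t=25  I5 exec-done; I6 reads; I7 issues→LSU
t=26  I5 writes R0
t=27  I6 exec-done
t=28  I6 writes R4
t=29  I7 reads
t=30  I7 exec-done
t=31  I7 writes R5
t=32  I8 issues→LSU
t=33  I8 reads
t=34  I8 exec-done
t=35  I8 writes R3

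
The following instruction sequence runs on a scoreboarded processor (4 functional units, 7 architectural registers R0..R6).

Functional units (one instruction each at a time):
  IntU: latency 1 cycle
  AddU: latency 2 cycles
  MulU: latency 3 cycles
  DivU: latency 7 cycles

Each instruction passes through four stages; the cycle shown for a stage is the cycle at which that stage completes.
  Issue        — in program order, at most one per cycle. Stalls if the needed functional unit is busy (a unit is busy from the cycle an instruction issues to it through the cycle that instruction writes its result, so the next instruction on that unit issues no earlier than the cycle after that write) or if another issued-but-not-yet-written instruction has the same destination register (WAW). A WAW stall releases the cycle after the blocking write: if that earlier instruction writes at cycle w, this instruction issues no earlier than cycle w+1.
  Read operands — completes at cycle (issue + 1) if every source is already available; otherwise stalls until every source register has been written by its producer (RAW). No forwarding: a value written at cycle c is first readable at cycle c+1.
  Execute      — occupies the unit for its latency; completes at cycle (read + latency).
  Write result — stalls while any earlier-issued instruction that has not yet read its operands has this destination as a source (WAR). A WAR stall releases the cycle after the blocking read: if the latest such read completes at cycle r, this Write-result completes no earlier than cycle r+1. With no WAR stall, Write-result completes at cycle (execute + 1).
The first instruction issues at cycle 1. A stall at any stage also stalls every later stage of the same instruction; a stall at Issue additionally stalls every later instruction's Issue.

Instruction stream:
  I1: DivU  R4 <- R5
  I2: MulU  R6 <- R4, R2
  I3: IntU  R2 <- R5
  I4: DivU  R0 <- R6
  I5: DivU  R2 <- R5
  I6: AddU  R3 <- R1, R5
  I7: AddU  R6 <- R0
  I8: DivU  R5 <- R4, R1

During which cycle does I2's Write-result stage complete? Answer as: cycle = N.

c1: issue I1 (DivU)
c2: I1 read-ops · issue I2 (MulU)
c3: issue I3 (IntU)
c4: I3 read-ops
c5: I3 finished on IntU
c9: I1 finished on DivU
c10: I1→R4
c11: I2 read-ops · issue I4 (DivU)
c12: I3→R2
c14: I2 finished on MulU
c15: I2→R6
c16: I4 read-ops
c23: I4 finished on DivU
c24: I4→R0
c25: issue I5 (DivU)
c26: I5 read-ops · issue I6 (AddU)
c27: I6 read-ops
c29: I6 finished on AddU
c30: I6→R3
c31: issue I7 (AddU)
c32: I7 read-ops
c33: I5 finished on DivU
c34: I5→R2 · I7 finished on AddU
c35: I7→R6 · issue I8 (DivU)
c36: I8 read-ops
c43: I8 finished on DivU
c44: I8→R5

cycle = 15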